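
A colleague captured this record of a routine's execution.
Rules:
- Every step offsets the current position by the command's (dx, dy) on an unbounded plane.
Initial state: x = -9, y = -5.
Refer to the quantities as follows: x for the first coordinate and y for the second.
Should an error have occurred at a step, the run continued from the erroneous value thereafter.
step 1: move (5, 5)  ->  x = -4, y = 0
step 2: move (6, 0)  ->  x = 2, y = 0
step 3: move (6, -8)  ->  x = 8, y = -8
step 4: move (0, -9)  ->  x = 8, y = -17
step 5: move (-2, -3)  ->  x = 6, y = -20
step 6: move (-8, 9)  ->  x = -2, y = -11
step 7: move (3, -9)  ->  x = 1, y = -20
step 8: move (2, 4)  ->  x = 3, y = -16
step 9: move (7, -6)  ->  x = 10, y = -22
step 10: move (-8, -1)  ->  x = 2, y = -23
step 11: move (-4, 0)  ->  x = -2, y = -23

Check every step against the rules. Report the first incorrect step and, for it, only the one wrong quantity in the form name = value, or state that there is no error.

no error

1. x = -9 + (5) = -4, y = -5 + (5) = 0 (matches)
2. x = -4 + (6) = 2, y = 0 + (0) = 0 (same as recorded)
3. x = 2 + (6) = 8, y = 0 + (-8) = -8 (consistent with the record)
4. x = 8 + (0) = 8, y = -8 + (-9) = -17 (agrees with the record)
5. x = 8 + (-2) = 6, y = -17 + (-3) = -20 (verified)
6. x = 6 + (-8) = -2, y = -20 + (9) = -11 (confirmed correct)
7. x = -2 + (3) = 1, y = -11 + (-9) = -20 (exactly as logged)
8. x = 1 + (2) = 3, y = -20 + (4) = -16 (matches)
9. x = 3 + (7) = 10, y = -16 + (-6) = -22 (in agreement)
10. x = 10 + (-8) = 2, y = -22 + (-1) = -23 (matches)
11. x = 2 + (-4) = -2, y = -23 + (0) = -23 (verified)
The whole run recomputes cleanly — no discrepancies.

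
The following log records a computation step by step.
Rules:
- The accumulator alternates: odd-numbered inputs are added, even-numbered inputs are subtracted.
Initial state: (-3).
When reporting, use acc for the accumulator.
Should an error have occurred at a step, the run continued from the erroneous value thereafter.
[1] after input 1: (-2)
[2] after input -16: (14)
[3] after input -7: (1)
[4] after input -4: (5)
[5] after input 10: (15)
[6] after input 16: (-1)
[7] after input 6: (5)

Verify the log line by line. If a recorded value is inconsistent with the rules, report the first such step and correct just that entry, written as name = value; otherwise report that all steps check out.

Recomputing the run from the initial state:
step 1: acc = -2
step 2: acc = 14
step 3: acc = 7
step 4: acc = 11
step 5: acc = 21
step 6: acc = 5
step 7: acc = 11
The first disagreement with the log is at step 3, where the value should be acc = 7.

step 3, acc = 7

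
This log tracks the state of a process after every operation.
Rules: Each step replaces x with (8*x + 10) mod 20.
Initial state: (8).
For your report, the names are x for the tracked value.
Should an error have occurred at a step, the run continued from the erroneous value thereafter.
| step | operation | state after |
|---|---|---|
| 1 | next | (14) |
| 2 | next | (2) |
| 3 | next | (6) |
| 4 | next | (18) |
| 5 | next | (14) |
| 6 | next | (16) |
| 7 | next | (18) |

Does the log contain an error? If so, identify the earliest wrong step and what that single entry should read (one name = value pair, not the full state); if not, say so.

step 1: x = (8*8 + 10) mod 20 = 14 -> matches
step 2: x = (8*14 + 10) mod 20 = 2 -> in agreement
step 3: x = (8*2 + 10) mod 20 = 6 -> exactly as logged
step 4: x = (8*6 + 10) mod 20 = 18 -> checks out
step 5: x = (8*18 + 10) mod 20 = 14 -> exactly as logged
step 6: x = (8*14 + 10) mod 20 = 2 -> first mismatch against the log
So the first discrepancy is step 6, where the right value is x = 2.

step 6, x = 2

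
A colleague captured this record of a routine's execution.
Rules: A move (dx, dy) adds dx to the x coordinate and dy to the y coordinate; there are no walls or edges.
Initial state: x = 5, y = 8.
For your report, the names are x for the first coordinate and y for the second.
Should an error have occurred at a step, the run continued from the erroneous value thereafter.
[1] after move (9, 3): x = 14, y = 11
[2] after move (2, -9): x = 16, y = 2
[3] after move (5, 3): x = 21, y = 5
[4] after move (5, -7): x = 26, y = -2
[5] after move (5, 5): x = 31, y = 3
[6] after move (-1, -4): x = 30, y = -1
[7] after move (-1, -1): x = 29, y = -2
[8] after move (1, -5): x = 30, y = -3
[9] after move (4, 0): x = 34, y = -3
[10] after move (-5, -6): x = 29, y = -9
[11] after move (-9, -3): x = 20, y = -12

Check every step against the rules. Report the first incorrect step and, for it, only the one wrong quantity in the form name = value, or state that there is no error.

step 1: x = 5 + (9) = 14, y = 8 + (3) = 11 -> matches
step 2: x = 14 + (2) = 16, y = 11 + (-9) = 2 -> no discrepancy
step 3: x = 16 + (5) = 21, y = 2 + (3) = 5 -> consistent with the record
step 4: x = 21 + (5) = 26, y = 5 + (-7) = -2 -> same as recorded
step 5: x = 26 + (5) = 31, y = -2 + (5) = 3 -> confirmed correct
step 6: x = 31 + (-1) = 30, y = 3 + (-4) = -1 -> same as recorded
step 7: x = 30 + (-1) = 29, y = -1 + (-1) = -2 -> verified
step 8: x = 29 + (1) = 30, y = -2 + (-5) = -7 -> the recorded entry deviates here
First deviation found at step 8; the corrected entry is y = -7.

step 8, y = -7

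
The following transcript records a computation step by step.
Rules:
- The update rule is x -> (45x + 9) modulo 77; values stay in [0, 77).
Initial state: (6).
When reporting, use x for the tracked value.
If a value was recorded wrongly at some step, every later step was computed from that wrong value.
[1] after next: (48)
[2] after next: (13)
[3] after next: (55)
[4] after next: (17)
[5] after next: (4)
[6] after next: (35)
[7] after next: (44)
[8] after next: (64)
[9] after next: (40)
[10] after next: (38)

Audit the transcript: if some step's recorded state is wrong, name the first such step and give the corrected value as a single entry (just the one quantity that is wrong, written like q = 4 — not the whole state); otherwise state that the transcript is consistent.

step 4, x = 20

1. x = (45*6 + 9) mod 77 = 48 (verified)
2. x = (45*48 + 9) mod 77 = 13 (same as recorded)
3. x = (45*13 + 9) mod 77 = 55 (verified)
4. x = (45*55 + 9) mod 77 = 20 (a discrepancy with the transcript)
The audit stops at step 4: the recorded entry is wrong and should be x = 20.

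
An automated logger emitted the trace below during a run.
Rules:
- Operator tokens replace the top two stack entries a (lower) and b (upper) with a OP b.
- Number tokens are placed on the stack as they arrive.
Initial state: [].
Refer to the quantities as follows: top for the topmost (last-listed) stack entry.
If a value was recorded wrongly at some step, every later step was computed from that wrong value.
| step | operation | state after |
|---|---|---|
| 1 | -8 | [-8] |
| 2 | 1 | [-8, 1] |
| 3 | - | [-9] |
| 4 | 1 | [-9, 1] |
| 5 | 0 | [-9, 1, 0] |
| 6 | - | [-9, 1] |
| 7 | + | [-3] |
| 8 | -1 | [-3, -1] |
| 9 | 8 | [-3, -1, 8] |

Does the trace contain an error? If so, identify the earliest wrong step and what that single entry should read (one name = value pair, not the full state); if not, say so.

Recomputing the run from the initial state:
step 1: [-8]
step 2: [-8, 1]
step 3: [-9]
step 4: [-9, 1]
step 5: [-9, 1, 0]
step 6: [-9, 1]
step 7: [-8]
step 8: [-8, -1]
step 9: [-8, -1, 8]
The first disagreement with the trace is at step 7, where the value should be top = -8.

step 7, top = -8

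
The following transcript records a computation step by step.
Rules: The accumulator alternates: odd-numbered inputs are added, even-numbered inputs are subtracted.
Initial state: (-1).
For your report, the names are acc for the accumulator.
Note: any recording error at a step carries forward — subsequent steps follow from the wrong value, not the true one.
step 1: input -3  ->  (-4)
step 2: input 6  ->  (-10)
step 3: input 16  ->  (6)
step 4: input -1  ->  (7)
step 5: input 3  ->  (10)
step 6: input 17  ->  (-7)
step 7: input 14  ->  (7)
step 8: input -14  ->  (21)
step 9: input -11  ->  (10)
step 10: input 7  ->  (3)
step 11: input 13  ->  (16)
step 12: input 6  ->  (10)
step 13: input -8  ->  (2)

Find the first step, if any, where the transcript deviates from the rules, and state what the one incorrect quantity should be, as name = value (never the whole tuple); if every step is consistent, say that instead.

step 1: acc = -1 + -3 = -4 -> exactly as logged
step 2: acc = -4 - 6 = -10 -> exactly as logged
step 3: acc = -10 + 16 = 6 -> in agreement
step 4: acc = 6 - -1 = 7 -> verified
step 5: acc = 7 + 3 = 10 -> exactly as logged
step 6: acc = 10 - 17 = -7 -> same as recorded
step 7: acc = -7 + 14 = 7 -> exactly as logged
step 8: acc = 7 - -14 = 21 -> checks out
step 9: acc = 21 + -11 = 10 -> no discrepancy
step 10: acc = 10 - 7 = 3 -> matches
step 11: acc = 3 + 13 = 16 -> confirmed correct
step 12: acc = 16 - 6 = 10 -> matches
step 13: acc = 10 + -8 = 2 -> verified
Each recorded entry agrees with the recomputation.

no error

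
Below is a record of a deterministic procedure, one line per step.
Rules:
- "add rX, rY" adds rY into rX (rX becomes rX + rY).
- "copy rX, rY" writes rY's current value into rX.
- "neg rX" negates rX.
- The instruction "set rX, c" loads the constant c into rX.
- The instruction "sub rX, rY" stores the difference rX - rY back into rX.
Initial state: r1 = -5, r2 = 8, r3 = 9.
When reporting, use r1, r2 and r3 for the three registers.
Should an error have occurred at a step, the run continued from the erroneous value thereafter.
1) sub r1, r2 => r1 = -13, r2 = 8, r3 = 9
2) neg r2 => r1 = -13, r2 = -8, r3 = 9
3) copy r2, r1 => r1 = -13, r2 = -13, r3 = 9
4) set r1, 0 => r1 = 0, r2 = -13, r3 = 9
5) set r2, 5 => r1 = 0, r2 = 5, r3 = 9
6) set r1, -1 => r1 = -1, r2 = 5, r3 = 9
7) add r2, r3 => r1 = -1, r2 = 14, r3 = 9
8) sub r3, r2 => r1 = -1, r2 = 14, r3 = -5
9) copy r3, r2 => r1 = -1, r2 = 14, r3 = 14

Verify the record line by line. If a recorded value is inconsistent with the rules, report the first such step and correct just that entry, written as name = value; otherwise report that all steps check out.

no error

1. r1 = -5 - 8 = -13 (consistent with the record)
2. r2 = -(8) = -8 (confirmed correct)
3. r2 = -13 (matches)
4. r1 = 0 (exactly as logged)
5. r2 = 5 (in agreement)
6. r1 = -1 (verified)
7. r2 = 5 + 9 = 14 (agrees with the record)
8. r3 = 9 - 14 = -5 (same as recorded)
9. r3 = 14 (consistent with the record)
The whole run recomputes cleanly — no discrepancies.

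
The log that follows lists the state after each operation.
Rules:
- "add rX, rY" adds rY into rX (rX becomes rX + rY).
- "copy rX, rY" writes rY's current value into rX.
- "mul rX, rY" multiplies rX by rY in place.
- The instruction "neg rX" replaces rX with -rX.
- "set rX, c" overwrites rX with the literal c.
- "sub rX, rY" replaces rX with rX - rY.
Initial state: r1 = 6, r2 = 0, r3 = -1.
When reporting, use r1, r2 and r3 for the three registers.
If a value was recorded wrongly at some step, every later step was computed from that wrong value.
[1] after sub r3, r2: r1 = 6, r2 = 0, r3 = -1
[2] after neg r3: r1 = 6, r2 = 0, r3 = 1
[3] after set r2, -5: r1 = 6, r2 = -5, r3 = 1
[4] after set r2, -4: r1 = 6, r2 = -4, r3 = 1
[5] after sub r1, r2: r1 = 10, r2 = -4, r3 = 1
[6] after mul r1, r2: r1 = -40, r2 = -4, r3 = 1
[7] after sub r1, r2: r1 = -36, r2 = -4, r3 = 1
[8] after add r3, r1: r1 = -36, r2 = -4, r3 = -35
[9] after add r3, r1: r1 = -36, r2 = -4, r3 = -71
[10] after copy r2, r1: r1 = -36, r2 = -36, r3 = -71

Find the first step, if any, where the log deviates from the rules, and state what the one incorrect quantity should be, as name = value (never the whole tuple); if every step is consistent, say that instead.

Recomputing the run from the initial state:
step 1: r1 = 6, r2 = 0, r3 = -1
step 2: r1 = 6, r2 = 0, r3 = 1
step 3: r1 = 6, r2 = -5, r3 = 1
step 4: r1 = 6, r2 = -4, r3 = 1
step 5: r1 = 10, r2 = -4, r3 = 1
step 6: r1 = -40, r2 = -4, r3 = 1
step 7: r1 = -36, r2 = -4, r3 = 1
step 8: r1 = -36, r2 = -4, r3 = -35
step 9: r1 = -36, r2 = -4, r3 = -71
step 10: r1 = -36, r2 = -36, r3 = -71
This matches the log at every step.

no error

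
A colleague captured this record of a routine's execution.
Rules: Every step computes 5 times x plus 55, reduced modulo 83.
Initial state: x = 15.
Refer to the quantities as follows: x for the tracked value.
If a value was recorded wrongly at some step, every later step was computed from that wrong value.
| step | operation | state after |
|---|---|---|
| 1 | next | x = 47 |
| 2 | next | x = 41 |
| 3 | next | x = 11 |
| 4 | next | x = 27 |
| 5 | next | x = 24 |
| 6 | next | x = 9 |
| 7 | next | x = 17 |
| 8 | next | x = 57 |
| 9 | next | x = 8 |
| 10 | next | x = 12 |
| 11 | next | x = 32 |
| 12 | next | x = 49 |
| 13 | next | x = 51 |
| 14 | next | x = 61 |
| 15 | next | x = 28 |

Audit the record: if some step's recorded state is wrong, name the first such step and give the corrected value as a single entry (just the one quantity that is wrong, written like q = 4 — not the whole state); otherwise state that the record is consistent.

Step 1: x = (5*15 + 55) mod 83 = 47 — matches.
Step 2: x = (5*47 + 55) mod 83 = 41 — checks out.
Step 3: x = (5*41 + 55) mod 83 = 11 — in agreement.
Step 4: x = (5*11 + 55) mod 83 = 27 — exactly as logged.
Step 5: x = (5*27 + 55) mod 83 = 24 — checks out.
Step 6: x = (5*24 + 55) mod 83 = 9 — agrees with the record.
Step 7: x = (5*9 + 55) mod 83 = 17 — consistent with the record.
Step 8: x = (5*17 + 55) mod 83 = 57 — exactly as logged.
Step 9: x = (5*57 + 55) mod 83 = 8 — verified.
Step 10: x = (5*8 + 55) mod 83 = 12 — checks out.
Step 11: x = (5*12 + 55) mod 83 = 32 — same as recorded.
Step 12: x = (5*32 + 55) mod 83 = 49 — same as recorded.
Step 13: x = (5*49 + 55) mod 83 = 51 — exactly as logged.
Step 14: x = (5*51 + 55) mod 83 = 61 — same as recorded.
Step 15: x = (5*61 + 55) mod 83 = 28 — verified.
Each recorded entry agrees with the recomputation.

no error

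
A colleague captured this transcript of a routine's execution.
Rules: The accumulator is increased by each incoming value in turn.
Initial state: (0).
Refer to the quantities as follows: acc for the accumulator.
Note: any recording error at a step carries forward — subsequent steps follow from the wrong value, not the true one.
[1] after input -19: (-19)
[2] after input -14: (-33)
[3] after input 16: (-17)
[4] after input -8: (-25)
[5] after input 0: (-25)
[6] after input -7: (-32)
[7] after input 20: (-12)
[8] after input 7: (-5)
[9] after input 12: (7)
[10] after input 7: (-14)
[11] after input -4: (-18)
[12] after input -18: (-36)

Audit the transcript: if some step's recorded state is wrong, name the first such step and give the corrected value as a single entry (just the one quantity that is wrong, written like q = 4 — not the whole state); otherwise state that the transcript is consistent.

step 10, acc = 14

1. acc = 0 + -19 = -19 (agrees with the transcript)
2. acc = -19 + -14 = -33 (same as recorded)
3. acc = -33 + 16 = -17 (matches)
4. acc = -17 + -8 = -25 (confirmed correct)
5. acc = -25 + 0 = -25 (no discrepancy)
6. acc = -25 + -7 = -32 (exactly as logged)
7. acc = -32 + 20 = -12 (same as recorded)
8. acc = -12 + 7 = -5 (matches)
9. acc = -5 + 12 = 7 (in agreement)
10. acc = 7 + 7 = 14 (this is not what the transcript shows)
The earliest wrong entry is at step 10: it should read acc = 14.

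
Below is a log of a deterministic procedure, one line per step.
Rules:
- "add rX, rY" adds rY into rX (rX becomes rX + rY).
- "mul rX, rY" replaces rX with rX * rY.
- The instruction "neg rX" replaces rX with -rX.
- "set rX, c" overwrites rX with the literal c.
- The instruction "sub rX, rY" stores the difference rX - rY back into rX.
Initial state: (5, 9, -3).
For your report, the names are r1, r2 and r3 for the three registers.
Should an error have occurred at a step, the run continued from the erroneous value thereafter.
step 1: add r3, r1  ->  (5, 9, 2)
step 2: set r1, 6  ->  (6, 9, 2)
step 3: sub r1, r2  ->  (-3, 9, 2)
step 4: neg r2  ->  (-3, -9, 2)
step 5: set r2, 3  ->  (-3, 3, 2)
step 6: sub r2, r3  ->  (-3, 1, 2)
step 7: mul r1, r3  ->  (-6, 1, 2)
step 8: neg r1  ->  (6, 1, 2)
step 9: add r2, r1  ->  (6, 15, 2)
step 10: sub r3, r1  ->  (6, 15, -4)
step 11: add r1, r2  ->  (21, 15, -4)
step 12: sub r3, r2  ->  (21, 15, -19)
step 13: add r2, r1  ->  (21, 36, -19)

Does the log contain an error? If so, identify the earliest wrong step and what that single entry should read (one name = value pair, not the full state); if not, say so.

1. r3 = -3 + 5 = 2 (same as recorded)
2. r1 = 6 (exactly as logged)
3. r1 = 6 - 9 = -3 (matches)
4. r2 = -(9) = -9 (verified)
5. r2 = 3 (exactly as logged)
6. r2 = 3 - 2 = 1 (verified)
7. r1 = -3 * 2 = -6 (matches)
8. r1 = -(-6) = 6 (exactly as logged)
9. r2 = 1 + 6 = 7 (the recorded entry deviates here)
Step 9 is the first one off; corrected, r2 = 7.

step 9, r2 = 7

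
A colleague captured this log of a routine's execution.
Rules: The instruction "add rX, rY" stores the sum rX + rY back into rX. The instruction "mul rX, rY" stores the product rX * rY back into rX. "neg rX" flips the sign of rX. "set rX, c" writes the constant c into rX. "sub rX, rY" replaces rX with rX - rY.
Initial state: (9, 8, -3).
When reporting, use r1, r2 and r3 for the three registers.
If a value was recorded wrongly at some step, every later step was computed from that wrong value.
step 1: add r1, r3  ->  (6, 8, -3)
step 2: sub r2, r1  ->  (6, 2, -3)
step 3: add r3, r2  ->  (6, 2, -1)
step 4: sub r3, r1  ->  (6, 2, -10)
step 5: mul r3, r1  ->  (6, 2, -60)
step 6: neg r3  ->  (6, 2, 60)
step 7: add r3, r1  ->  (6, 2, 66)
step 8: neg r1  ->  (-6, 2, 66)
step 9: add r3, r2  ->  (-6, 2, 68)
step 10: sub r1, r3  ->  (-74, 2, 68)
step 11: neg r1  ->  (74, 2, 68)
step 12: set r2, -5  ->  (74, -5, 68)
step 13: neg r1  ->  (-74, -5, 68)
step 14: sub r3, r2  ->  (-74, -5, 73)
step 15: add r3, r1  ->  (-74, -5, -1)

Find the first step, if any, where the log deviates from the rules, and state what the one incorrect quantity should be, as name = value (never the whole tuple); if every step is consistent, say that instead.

step 1: r1 = 9 + -3 = 6 -> checks out
step 2: r2 = 8 - 6 = 2 -> confirmed correct
step 3: r3 = -3 + 2 = -1 -> no discrepancy
step 4: r3 = -1 - 6 = -7 -> the recorded entry deviates here
So the first discrepancy is step 4, where the right value is r3 = -7.

step 4, r3 = -7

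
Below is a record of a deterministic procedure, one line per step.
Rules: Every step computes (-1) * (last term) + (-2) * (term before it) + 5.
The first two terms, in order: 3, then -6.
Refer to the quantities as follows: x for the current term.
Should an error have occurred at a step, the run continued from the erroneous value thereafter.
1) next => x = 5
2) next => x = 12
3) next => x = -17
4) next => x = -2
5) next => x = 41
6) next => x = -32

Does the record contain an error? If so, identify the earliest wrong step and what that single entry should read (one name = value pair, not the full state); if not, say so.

Step 1: x = -1*(-6) + (-2)*(3) + (5) = 5 — confirmed correct.
Step 2: x = -1*(5) + (-2)*(-6) + (5) = 12 — no discrepancy.
Step 3: x = -1*(12) + (-2)*(5) + (5) = -17 — in agreement.
Step 4: x = -1*(-17) + (-2)*(12) + (5) = -2 — matches.
Step 5: x = -1*(-2) + (-2)*(-17) + (5) = 41 — consistent with the record.
Step 6: x = -1*(41) + (-2)*(-2) + (5) = -32 — no discrepancy.
Every step is consistent.

no error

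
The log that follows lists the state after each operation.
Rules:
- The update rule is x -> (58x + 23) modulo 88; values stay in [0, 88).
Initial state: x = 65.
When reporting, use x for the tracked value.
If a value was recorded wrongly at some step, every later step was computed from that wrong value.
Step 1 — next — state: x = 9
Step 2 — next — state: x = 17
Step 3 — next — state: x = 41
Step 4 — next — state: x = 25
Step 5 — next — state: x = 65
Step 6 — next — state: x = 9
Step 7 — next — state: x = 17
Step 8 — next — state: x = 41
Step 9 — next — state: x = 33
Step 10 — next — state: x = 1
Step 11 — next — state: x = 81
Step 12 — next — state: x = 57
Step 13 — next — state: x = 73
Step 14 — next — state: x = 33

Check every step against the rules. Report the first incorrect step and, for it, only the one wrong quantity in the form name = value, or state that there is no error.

step 9, x = 25

Recomputing the run from the initial state:
step 1: x = 9
step 2: x = 17
step 3: x = 41
step 4: x = 25
step 5: x = 65
step 6: x = 9
step 7: x = 17
step 8: x = 41
step 9: x = 25
step 10: x = 65
step 11: x = 9
step 12: x = 17
step 13: x = 41
step 14: x = 25
The first disagreement with the log is at step 9, where the value should be x = 25.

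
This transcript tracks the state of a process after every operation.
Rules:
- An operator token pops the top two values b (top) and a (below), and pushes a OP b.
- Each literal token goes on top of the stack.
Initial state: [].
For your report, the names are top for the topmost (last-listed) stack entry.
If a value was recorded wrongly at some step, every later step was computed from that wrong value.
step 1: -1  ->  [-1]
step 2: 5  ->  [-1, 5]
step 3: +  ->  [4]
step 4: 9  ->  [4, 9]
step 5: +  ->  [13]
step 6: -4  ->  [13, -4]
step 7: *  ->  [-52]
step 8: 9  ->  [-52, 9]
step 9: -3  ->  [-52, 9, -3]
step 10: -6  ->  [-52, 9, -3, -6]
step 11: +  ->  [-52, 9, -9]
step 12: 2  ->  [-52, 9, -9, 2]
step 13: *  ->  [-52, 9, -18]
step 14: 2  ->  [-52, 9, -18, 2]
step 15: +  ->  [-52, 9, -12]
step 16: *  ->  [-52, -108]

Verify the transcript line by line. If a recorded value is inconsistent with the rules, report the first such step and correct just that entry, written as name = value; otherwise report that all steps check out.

step 15, top = -16

Recomputing the run from the initial state:
step 1: [-1]
step 2: [-1, 5]
step 3: [4]
step 4: [4, 9]
step 5: [13]
step 6: [13, -4]
step 7: [-52]
step 8: [-52, 9]
step 9: [-52, 9, -3]
step 10: [-52, 9, -3, -6]
step 11: [-52, 9, -9]
step 12: [-52, 9, -9, 2]
step 13: [-52, 9, -18]
step 14: [-52, 9, -18, 2]
step 15: [-52, 9, -16]
step 16: [-52, -144]
The first disagreement with the transcript is at step 15, where the value should be top = -16.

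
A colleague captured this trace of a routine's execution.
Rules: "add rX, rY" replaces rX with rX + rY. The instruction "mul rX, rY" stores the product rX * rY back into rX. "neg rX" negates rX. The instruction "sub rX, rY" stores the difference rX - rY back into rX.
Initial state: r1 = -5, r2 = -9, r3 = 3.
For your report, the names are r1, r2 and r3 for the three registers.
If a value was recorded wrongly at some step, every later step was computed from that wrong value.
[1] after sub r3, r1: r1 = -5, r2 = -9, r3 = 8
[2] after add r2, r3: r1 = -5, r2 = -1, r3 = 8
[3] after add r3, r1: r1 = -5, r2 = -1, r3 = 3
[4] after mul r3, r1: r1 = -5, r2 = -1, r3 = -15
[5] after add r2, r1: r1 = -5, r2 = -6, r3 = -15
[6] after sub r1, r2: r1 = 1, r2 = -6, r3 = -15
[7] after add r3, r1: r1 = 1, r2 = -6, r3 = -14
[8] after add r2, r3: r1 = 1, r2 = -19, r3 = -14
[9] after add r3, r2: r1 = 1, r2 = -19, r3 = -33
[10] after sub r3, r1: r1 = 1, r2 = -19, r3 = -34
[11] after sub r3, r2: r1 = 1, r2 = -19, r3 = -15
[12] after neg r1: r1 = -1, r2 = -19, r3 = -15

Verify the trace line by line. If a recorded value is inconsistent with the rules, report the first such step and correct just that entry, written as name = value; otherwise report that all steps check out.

Recomputing the run from the initial state:
step 1: r1 = -5, r2 = -9, r3 = 8
step 2: r1 = -5, r2 = -1, r3 = 8
step 3: r1 = -5, r2 = -1, r3 = 3
step 4: r1 = -5, r2 = -1, r3 = -15
step 5: r1 = -5, r2 = -6, r3 = -15
step 6: r1 = 1, r2 = -6, r3 = -15
step 7: r1 = 1, r2 = -6, r3 = -14
step 8: r1 = 1, r2 = -20, r3 = -14
step 9: r1 = 1, r2 = -20, r3 = -34
step 10: r1 = 1, r2 = -20, r3 = -35
step 11: r1 = 1, r2 = -20, r3 = -15
step 12: r1 = -1, r2 = -20, r3 = -15
The first disagreement with the trace is at step 8, where the value should be r2 = -20.

step 8, r2 = -20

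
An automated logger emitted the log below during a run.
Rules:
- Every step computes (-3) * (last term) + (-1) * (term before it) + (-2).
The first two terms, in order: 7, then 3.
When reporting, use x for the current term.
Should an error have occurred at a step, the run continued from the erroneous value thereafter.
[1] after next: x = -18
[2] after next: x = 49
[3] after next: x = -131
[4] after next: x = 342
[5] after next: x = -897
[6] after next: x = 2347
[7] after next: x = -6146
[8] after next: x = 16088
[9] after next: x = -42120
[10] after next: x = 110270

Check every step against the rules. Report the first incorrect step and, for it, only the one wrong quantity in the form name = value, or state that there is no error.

Step 1: x = -3*(3) + (-1)*(7) + (-2) = -18 — verified.
Step 2: x = -3*(-18) + (-1)*(3) + (-2) = 49 — agrees with the log.
Step 3: x = -3*(49) + (-1)*(-18) + (-2) = -131 — same as recorded.
Step 4: x = -3*(-131) + (-1)*(49) + (-2) = 342 — same as recorded.
Step 5: x = -3*(342) + (-1)*(-131) + (-2) = -897 — in agreement.
Step 6: x = -3*(-897) + (-1)*(342) + (-2) = 2347 — in agreement.
Step 7: x = -3*(2347) + (-1)*(-897) + (-2) = -6146 — agrees with the log.
Step 8: x = -3*(-6146) + (-1)*(2347) + (-2) = 16089 — the entry is off here.
Conclusion: step 8 carries the first error; the entry should be x = 16089.

step 8, x = 16089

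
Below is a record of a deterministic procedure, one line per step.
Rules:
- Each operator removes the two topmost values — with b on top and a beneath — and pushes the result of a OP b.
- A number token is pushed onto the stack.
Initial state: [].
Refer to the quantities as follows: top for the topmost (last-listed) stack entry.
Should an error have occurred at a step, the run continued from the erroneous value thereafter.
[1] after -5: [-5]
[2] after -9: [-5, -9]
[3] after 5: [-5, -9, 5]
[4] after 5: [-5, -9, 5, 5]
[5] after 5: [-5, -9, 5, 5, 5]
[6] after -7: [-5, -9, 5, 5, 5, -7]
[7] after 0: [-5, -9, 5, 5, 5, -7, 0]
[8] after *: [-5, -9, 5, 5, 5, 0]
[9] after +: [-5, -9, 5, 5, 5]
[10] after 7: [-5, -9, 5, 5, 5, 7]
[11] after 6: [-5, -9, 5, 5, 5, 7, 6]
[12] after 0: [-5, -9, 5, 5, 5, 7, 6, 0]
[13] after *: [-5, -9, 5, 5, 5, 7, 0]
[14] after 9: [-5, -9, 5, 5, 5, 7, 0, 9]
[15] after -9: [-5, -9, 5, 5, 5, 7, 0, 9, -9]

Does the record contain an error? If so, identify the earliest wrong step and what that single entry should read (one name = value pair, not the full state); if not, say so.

Step 1: push -5: top = -5 — in agreement.
Step 2: push -9: top = -9 — confirmed correct.
Step 3: push 5: top = 5 — checks out.
Step 4: push 5: top = 5 — matches.
Step 5: push 5: top = 5 — in agreement.
Step 6: push -7: top = -7 — verified.
Step 7: push 0: top = 0 — checks out.
Step 8: -7 * 0 = 0 — exactly as logged.
Step 9: 5 + 0 = 5 — consistent with the record.
Step 10: push 7: top = 7 — verified.
Step 11: push 6: top = 6 — in agreement.
Step 12: push 0: top = 0 — confirmed correct.
Step 13: 6 * 0 = 0 — in agreement.
Step 14: push 9: top = 9 — consistent with the record.
Step 15: push -9: top = -9 — in agreement.
All steps check out; nothing to correct.

no error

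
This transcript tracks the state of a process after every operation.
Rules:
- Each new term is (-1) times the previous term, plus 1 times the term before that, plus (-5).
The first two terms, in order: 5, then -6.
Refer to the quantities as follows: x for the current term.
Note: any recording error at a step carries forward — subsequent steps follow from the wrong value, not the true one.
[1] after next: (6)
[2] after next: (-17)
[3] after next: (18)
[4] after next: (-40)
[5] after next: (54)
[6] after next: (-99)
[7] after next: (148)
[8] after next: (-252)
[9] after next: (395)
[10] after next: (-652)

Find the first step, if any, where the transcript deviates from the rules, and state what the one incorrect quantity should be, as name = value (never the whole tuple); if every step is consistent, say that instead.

step 1: x = -1*(-6) + (1)*(5) + (-5) = 6 -> same as recorded
step 2: x = -1*(6) + (1)*(-6) + (-5) = -17 -> exactly as logged
step 3: x = -1*(-17) + (1)*(6) + (-5) = 18 -> checks out
step 4: x = -1*(18) + (1)*(-17) + (-5) = -40 -> in agreement
step 5: x = -1*(-40) + (1)*(18) + (-5) = 53 -> not what was recorded
First incorrect step: 5; the correct value is x = 53.

step 5, x = 53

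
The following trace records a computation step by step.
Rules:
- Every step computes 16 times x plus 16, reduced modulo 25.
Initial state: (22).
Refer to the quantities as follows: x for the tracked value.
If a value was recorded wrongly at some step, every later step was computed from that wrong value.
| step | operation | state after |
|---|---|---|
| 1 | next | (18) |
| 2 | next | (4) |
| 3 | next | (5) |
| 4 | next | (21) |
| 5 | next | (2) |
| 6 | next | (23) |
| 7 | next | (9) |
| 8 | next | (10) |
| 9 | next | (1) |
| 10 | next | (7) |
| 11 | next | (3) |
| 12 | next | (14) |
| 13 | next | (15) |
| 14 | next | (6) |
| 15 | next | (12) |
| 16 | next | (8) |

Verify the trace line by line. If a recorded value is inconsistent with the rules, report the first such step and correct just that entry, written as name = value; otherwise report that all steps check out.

Recomputing the run from the initial state:
step 1: x = 18
step 2: x = 4
step 3: x = 5
step 4: x = 21
step 5: x = 2
step 6: x = 23
step 7: x = 9
step 8: x = 10
step 9: x = 1
step 10: x = 7
step 11: x = 3
step 12: x = 14
step 13: x = 15
step 14: x = 6
step 15: x = 12
step 16: x = 8
This matches the trace at every step.

no error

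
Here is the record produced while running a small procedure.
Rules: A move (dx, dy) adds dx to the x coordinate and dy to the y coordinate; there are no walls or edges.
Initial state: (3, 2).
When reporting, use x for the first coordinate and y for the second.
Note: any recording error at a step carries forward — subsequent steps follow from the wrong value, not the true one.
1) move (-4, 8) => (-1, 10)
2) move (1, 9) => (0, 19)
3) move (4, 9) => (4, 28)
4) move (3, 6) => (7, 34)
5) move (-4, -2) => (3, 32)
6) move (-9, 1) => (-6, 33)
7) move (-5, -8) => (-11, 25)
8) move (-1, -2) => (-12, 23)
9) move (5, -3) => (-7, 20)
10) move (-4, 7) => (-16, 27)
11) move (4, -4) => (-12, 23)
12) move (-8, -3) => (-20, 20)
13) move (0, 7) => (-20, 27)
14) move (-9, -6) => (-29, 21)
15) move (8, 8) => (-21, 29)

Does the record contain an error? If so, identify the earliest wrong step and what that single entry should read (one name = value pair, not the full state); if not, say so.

step 10, x = -11

1. x = 3 + (-4) = -1, y = 2 + (8) = 10 (checks out)
2. x = -1 + (1) = 0, y = 10 + (9) = 19 (checks out)
3. x = 0 + (4) = 4, y = 19 + (9) = 28 (consistent with the record)
4. x = 4 + (3) = 7, y = 28 + (6) = 34 (agrees with the record)
5. x = 7 + (-4) = 3, y = 34 + (-2) = 32 (matches)
6. x = 3 + (-9) = -6, y = 32 + (1) = 33 (matches)
7. x = -6 + (-5) = -11, y = 33 + (-8) = 25 (consistent with the record)
8. x = -11 + (-1) = -12, y = 25 + (-2) = 23 (matches)
9. x = -12 + (5) = -7, y = 23 + (-3) = 20 (verified)
10. x = -7 + (-4) = -11, y = 20 + (7) = 27 (the entry is off here)
The earliest wrong entry is at step 10: it should read x = -11.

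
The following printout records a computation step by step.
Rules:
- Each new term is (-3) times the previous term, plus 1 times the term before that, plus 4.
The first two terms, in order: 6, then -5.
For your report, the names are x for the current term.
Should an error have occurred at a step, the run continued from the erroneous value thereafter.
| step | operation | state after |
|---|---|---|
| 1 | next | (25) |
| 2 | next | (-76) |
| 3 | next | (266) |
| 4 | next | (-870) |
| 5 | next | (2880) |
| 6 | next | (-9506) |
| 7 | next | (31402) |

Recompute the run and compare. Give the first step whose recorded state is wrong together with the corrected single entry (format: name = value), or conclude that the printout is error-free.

Recomputing the run from the initial state:
step 1: x = 25
step 2: x = -76
step 3: x = 257
step 4: x = -843
step 5: x = 2790
step 6: x = -9209
step 7: x = 30421
The first disagreement with the printout is at step 3, where the value should be x = 257.

step 3, x = 257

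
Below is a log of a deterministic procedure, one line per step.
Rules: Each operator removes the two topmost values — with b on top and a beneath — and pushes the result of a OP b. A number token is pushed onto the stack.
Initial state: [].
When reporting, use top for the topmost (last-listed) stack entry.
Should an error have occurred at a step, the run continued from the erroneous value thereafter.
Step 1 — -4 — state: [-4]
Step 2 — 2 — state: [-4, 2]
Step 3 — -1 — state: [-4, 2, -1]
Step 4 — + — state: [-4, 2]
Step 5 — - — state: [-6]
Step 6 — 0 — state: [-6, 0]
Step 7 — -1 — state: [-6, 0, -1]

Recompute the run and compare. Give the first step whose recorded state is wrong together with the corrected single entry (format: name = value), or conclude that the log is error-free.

step 4, top = 1

Recomputing the run from the initial state:
step 1: [-4]
step 2: [-4, 2]
step 3: [-4, 2, -1]
step 4: [-4, 1]
step 5: [-5]
step 6: [-5, 0]
step 7: [-5, 0, -1]
The first disagreement with the log is at step 4, where the value should be top = 1.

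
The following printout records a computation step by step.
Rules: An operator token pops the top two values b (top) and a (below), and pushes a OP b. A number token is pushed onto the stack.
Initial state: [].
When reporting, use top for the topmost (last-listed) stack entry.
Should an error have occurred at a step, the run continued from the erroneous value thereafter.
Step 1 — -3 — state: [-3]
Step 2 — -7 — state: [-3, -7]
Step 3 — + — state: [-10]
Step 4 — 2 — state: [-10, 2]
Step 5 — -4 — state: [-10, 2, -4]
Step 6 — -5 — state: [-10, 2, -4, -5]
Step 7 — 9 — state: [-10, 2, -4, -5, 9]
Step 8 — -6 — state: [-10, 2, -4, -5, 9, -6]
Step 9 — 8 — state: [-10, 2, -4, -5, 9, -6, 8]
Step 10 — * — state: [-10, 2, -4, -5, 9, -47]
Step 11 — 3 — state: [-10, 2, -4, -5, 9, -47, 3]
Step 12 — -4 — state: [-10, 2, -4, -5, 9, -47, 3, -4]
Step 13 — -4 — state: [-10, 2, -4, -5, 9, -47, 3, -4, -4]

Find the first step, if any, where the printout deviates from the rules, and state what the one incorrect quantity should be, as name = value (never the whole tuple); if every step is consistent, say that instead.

step 10, top = -48

Recomputing the run from the initial state:
step 1: [-3]
step 2: [-3, -7]
step 3: [-10]
step 4: [-10, 2]
step 5: [-10, 2, -4]
step 6: [-10, 2, -4, -5]
step 7: [-10, 2, -4, -5, 9]
step 8: [-10, 2, -4, -5, 9, -6]
step 9: [-10, 2, -4, -5, 9, -6, 8]
step 10: [-10, 2, -4, -5, 9, -48]
step 11: [-10, 2, -4, -5, 9, -48, 3]
step 12: [-10, 2, -4, -5, 9, -48, 3, -4]
step 13: [-10, 2, -4, -5, 9, -48, 3, -4, -4]
The first disagreement with the printout is at step 10, where the value should be top = -48.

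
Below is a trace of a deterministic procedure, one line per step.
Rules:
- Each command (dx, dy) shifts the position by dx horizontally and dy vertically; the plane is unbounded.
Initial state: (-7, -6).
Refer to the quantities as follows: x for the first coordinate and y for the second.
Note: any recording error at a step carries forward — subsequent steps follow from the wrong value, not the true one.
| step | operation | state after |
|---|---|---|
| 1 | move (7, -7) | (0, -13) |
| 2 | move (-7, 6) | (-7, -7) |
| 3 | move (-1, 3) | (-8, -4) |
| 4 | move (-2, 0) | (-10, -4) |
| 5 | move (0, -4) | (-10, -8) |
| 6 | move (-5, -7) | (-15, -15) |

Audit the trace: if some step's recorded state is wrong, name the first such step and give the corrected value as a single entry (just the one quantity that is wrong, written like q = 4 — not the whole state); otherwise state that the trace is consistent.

Recomputing the run from the initial state:
step 1: x = 0, y = -13
step 2: x = -7, y = -7
step 3: x = -8, y = -4
step 4: x = -10, y = -4
step 5: x = -10, y = -8
step 6: x = -15, y = -15
This matches the trace at every step.

no error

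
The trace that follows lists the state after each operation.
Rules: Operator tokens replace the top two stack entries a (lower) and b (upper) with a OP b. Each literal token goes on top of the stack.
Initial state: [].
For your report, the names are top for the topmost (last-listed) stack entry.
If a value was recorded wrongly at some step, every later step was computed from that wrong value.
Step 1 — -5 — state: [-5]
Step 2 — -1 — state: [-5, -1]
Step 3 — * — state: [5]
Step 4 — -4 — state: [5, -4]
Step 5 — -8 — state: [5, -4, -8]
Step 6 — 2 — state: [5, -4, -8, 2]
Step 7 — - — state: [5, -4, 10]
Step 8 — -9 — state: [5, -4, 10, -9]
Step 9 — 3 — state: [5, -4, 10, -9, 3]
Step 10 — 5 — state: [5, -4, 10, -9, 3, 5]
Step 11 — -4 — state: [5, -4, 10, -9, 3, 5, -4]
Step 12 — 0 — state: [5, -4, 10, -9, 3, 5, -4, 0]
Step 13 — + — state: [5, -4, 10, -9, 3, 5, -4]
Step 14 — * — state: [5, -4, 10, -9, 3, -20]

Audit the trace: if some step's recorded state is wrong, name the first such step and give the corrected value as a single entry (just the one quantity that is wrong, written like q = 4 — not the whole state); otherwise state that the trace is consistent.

step 7, top = -10

Recomputing the run from the initial state:
step 1: [-5]
step 2: [-5, -1]
step 3: [5]
step 4: [5, -4]
step 5: [5, -4, -8]
step 6: [5, -4, -8, 2]
step 7: [5, -4, -10]
step 8: [5, -4, -10, -9]
step 9: [5, -4, -10, -9, 3]
step 10: [5, -4, -10, -9, 3, 5]
step 11: [5, -4, -10, -9, 3, 5, -4]
step 12: [5, -4, -10, -9, 3, 5, -4, 0]
step 13: [5, -4, -10, -9, 3, 5, -4]
step 14: [5, -4, -10, -9, 3, -20]
The first disagreement with the trace is at step 7, where the value should be top = -10.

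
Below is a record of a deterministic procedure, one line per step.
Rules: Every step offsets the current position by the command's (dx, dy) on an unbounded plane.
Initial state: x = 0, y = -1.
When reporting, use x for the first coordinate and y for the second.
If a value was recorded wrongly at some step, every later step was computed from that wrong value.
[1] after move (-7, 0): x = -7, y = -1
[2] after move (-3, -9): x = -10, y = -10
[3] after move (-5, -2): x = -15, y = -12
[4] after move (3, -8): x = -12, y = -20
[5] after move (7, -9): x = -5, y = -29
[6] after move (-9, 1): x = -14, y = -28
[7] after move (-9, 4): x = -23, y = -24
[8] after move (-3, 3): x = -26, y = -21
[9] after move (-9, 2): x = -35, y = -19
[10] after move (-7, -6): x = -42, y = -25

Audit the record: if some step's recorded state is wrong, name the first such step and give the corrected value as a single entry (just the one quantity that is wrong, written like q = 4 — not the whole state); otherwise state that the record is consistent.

no error

Step 1: x = 0 + (-7) = -7, y = -1 + (0) = -1 — verified.
Step 2: x = -7 + (-3) = -10, y = -1 + (-9) = -10 — in agreement.
Step 3: x = -10 + (-5) = -15, y = -10 + (-2) = -12 — in agreement.
Step 4: x = -15 + (3) = -12, y = -12 + (-8) = -20 — checks out.
Step 5: x = -12 + (7) = -5, y = -20 + (-9) = -29 — confirmed correct.
Step 6: x = -5 + (-9) = -14, y = -29 + (1) = -28 — verified.
Step 7: x = -14 + (-9) = -23, y = -28 + (4) = -24 — same as recorded.
Step 8: x = -23 + (-3) = -26, y = -24 + (3) = -21 — consistent with the record.
Step 9: x = -26 + (-9) = -35, y = -21 + (2) = -19 — matches.
Step 10: x = -35 + (-7) = -42, y = -19 + (-6) = -25 — no discrepancy.
Nothing is out of place; the run is error-free.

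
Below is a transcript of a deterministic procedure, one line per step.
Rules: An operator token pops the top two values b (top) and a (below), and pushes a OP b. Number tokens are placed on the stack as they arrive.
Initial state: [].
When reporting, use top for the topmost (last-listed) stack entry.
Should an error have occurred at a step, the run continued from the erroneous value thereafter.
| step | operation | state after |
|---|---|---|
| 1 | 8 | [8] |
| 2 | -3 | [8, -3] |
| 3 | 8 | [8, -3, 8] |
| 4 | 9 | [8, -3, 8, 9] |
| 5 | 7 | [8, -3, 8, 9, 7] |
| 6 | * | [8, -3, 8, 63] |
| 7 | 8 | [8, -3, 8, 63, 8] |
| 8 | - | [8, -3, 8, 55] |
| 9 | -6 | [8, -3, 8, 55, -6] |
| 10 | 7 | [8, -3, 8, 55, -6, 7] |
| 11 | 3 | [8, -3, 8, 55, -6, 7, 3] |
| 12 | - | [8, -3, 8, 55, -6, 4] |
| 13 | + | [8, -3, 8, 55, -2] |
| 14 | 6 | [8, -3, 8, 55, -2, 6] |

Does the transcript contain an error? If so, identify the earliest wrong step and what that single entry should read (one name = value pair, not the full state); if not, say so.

step 1: push 8: top = 8 -> same as recorded
step 2: push -3: top = -3 -> matches
step 3: push 8: top = 8 -> matches
step 4: push 9: top = 9 -> matches
step 5: push 7: top = 7 -> same as recorded
step 6: 9 * 7 = 63 -> consistent with the transcript
step 7: push 8: top = 8 -> exactly as logged
step 8: 63 - 8 = 55 -> no discrepancy
step 9: push -6: top = -6 -> checks out
step 10: push 7: top = 7 -> matches
step 11: push 3: top = 3 -> consistent with the transcript
step 12: 7 - 3 = 4 -> same as recorded
step 13: -6 + 4 = -2 -> exactly as logged
step 14: push 6: top = 6 -> same as recorded
No step deviates from the rules.

no error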